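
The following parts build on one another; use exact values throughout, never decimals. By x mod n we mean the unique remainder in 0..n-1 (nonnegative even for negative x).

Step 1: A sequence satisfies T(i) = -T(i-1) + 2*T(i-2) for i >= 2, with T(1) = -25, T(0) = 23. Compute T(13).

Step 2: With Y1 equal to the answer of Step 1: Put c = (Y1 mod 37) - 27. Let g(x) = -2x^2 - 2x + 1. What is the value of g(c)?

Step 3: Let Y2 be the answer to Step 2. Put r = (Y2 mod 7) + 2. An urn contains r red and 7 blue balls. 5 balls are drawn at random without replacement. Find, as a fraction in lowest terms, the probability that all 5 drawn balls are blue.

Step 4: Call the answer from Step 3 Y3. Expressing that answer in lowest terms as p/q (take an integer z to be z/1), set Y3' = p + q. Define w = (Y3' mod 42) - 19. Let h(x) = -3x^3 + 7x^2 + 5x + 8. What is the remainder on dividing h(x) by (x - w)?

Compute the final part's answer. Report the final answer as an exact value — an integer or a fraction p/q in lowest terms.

878

Step 1: T(2) = -1*(-25) + 2*(23) = 71; iterating: T(2)=71, T(3)=-121, T(4)=263, T(5)=-505, T(6)=1031, T(7)=-2041, T(8)=4103, T(9)=-8185, T(10)=16391, T(11)=-32761, T(12)=65543, T(13)=-131065; answer -131065
Step 2: Y1 = -131065; c = -1; -2*(-1)^2 - 2*(-1)^1 + 1 = (-2) + (2) + (1) = 1; answer 1
Step 3: Y2 = 1; r = 3; total draws C(10,5) = 252; favorable C(7,5) = 21; P = 1/12; answer 1/12
Step 4: Y3 = 1/12; threaded value p + q = 13; w = -6; remainder = value at the root: -3*(-6)^3 + 7*(-6)^2 + 5*(-6)^1 + 8 = (648) + (252) + (-30) + (8) = 878; answer 878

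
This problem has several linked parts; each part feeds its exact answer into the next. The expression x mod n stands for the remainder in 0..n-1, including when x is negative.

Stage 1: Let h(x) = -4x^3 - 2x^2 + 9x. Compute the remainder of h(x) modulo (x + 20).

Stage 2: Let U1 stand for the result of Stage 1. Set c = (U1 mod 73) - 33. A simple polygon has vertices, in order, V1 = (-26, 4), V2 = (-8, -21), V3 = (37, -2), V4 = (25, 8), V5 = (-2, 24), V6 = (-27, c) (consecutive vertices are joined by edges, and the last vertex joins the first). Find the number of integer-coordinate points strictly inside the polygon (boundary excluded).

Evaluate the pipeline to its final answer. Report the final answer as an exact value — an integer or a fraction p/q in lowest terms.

1854

Stage 1: remainder = value at the root: -4*(-20)^3 - 2*(-20)^2 + 9*(-20)^1 = (32000) + (-800) + (-180) = 31020; answer 31020
Stage 2: U1 = 31020; c = 35; cross terms: (-26*-21 - -8*4)=578, (-8*-2 - 37*-21)=793, (37*8 - 25*-2)=346, (25*24 - -2*8)=616, (-2*35 - -27*24)=578, (-27*4 - -26*35)=802; twice the area = |3713| = 3713; area = 3713/2; boundary points = 1 + 1 + 2 + 1 + 1 + 1 = 7; strictly interior points = area - boundary/2 + 1 = 1854; answer 1854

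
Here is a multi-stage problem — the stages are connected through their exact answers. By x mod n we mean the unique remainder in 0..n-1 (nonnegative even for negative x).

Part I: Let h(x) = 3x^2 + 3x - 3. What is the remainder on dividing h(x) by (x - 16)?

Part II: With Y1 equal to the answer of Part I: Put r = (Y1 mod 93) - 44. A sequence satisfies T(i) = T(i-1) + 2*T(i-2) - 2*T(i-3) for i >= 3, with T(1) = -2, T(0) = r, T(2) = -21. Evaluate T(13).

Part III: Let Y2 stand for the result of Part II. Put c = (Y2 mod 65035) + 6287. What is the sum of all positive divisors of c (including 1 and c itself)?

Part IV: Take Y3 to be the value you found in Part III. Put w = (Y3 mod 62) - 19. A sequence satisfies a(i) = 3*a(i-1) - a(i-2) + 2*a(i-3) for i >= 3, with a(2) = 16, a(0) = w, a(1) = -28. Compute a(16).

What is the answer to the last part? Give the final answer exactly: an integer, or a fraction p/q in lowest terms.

35168742

Part I: remainder = value at the root: 3*(16)^2 + 3*(16)^1 - 3 = (768) + (48) + (-3) = 813; answer 813
Part II: Y1 = 813; r = 25; T(3) = 1*(-21) + 2*(-2) - 2*(25) = -75; iterating: T(3)=-75, T(4)=-113, T(5)=-221, T(6)=-297, T(7)=-513, T(8)=-665, T(9)=-1097, T(10)=-1401, T(11)=-2265, T(12)=-2873, T(13)=-4601; answer -4601
Part III: Y2 = -4601; c = 66721; 66721 is prime, so its only divisors are 1 and 66721; sigma = 1 + 66721 = 66722; answer 66722
Part IV: Y3 = 66722; w = -9; a(3) = 3*(16) - 1*(-28) + 2*(-9) = 58; iterating: a(3)=58, a(4)=102, a(5)=280, a(6)=854, a(7)=2486, a(8)=7164, a(9)=20714, a(10)=59950, a(11)=173464, a(12)=501870, a(13)=1452046, a(14)=4201196, a(15)=12155282, a(16)=35168742; answer 35168742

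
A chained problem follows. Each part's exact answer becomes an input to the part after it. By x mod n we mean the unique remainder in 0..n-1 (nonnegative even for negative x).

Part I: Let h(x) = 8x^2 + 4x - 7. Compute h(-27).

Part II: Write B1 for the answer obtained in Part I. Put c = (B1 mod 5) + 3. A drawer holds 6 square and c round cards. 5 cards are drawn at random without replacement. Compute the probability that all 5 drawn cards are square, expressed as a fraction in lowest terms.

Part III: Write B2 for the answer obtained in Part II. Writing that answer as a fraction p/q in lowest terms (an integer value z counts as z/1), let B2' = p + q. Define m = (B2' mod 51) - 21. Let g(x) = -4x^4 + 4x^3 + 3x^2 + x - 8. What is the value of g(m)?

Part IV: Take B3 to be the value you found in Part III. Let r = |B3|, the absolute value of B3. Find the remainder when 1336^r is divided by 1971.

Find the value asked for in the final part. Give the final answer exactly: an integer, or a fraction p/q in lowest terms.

1195

Part I: 8*(-27)^2 + 4*(-27)^1 - 7 = (5832) + (-108) + (-7) = 5717; answer 5717
Part II: B1 = 5717; c = 5; total draws C(11,5) = 462; favorable C(6,5) = 6; P = 1/77; answer 1/77
Part III: B2 = 1/77; threaded value p + q = 78; m = 6; -4*(6)^4 + 4*(6)^3 + 3*(6)^2 + 1*(6)^1 - 8 = (-5184) + (864) + (108) + (6) + (-8) = -4214; answer -4214
Part IV: B3 = -4214; r = 4214; squarings mod 1971: 1336^1=1336, 1336^2=1141, 1336^4=1021, 1336^8=1753, 1336^16=220, 1336^32=1096, 1336^64=877, 1336^128=439, 1336^256=1534, 1336^512=1753, 1336^1024=220, 1336^2048=1096, 1336^4096=877; 1336^4214 = 1336^2 * 1336^4 * 1336^16 * 1336^32 * 1336^64 * 1336^4096 = 1195 (mod 1971); answer 1195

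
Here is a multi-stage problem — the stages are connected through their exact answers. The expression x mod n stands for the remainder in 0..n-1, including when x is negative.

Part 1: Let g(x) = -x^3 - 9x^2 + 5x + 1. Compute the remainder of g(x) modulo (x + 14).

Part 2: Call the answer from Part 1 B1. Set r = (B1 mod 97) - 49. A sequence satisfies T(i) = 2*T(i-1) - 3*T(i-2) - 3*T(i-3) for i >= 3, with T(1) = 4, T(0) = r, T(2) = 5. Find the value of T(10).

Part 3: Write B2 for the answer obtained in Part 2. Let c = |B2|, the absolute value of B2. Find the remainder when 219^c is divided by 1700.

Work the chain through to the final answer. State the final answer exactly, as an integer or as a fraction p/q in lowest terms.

Part 1: remainder = value at the root: -1*(-14)^3 - 9*(-14)^2 + 5*(-14)^1 + 1 = (2744) + (-1764) + (-70) + (1) = 911; answer 911
Part 2: B1 = 911; r = -11; T(3) = 2*(5) - 3*(4) - 3*(-11) = 31; iterating: T(3)=31, T(4)=35, T(5)=-38, T(6)=-274, T(7)=-539, T(8)=-142, T(9)=2155, T(10)=6353; answer 6353
Part 3: B2 = 6353; c = 6353; squarings mod 1700: 219^1=219, 219^2=361, 219^4=1121, 219^8=341, 219^16=681, 219^32=1361, 219^64=1021, 219^128=341, 219^256=681, 219^512=1361, 219^1024=1021, 219^2048=341, 219^4096=681; 219^6353 = 219^1 * 219^16 * 219^64 * 219^128 * 219^2048 * 219^4096 = 559 (mod 1700); answer 559

559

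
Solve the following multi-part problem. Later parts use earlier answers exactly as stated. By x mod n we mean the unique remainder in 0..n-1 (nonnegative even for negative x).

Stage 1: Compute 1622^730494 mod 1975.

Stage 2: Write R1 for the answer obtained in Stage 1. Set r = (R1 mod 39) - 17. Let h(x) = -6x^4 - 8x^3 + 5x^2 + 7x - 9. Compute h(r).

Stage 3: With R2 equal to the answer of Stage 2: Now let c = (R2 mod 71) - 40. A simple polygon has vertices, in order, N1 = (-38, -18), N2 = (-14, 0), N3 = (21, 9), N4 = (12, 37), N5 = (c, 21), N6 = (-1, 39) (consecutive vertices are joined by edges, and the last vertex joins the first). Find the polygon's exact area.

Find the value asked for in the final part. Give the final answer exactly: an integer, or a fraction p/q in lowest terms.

Stage 1: squarings mod 1975: 1622^1=1622, 1622^2=184, 1622^4=281, 1622^8=1936, 1622^16=1521, 1622^32=716, 1622^64=1131, 1622^128=1336, 1622^256=1471, 1622^512=1216, 1622^1024=1356, 1622^2048=11, 1622^4096=121, 1622^8192=816, 1622^16384=281, 1622^32768=1936, 1622^65536=1521, 1622^131072=716, 1622^262144=1131, 1622^524288=1336; 1622^730494 = 1622^2 * 1622^4 * 1622^8 * 1622^16 * 1622^32 * 1622^64 * 1622^256 * 1622^1024 * 1622^8192 * 1622^65536 * 1622^131072 * 1622^524288 = 1669 (mod 1975); answer 1669
Stage 2: R1 = 1669; r = 14; -6*(14)^4 - 8*(14)^3 + 5*(14)^2 + 7*(14)^1 - 9 = (-230496) + (-21952) + (980) + (98) + (-9) = -251379; answer -251379
Stage 3: R2 = -251379; c = -8; cross terms: (-38*0 - -14*-18)=-252, (-14*9 - 21*0)=-126, (21*37 - 12*9)=669, (12*21 - -8*37)=548, (-8*39 - -1*21)=-291, (-1*-18 - -38*39)=1500; twice the area = |2048| = 2048; area = 1024; answer 1024

1024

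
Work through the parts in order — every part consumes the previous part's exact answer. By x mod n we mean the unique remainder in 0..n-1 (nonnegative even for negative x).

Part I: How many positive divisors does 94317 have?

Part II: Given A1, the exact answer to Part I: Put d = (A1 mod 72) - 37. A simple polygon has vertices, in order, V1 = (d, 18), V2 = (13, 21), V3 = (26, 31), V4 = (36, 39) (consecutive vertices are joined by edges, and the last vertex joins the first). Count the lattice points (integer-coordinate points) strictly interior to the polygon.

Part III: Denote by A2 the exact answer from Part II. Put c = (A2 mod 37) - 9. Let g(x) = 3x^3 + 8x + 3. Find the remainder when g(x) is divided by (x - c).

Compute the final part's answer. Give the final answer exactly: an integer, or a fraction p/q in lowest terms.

Part I: 94317 = 3 * 149 * 211; number of divisors = (1+1) * (1+1) * (1+1) = 8; answer 8
Part II: A1 = 8; d = -29; cross terms: (-29*21 - 13*18)=-843, (13*31 - 26*21)=-143, (26*39 - 36*31)=-102, (36*18 - -29*39)=1779; twice the area = |691| = 691; area = 691/2; boundary points = 3 + 1 + 2 + 1 = 7; strictly interior points = area - boundary/2 + 1 = 343; answer 343
Part III: A2 = 343; c = 1; remainder = value at the root: 3*(1)^3 + 8*(1)^1 + 3 = (3) + (8) + (3) = 14; answer 14

14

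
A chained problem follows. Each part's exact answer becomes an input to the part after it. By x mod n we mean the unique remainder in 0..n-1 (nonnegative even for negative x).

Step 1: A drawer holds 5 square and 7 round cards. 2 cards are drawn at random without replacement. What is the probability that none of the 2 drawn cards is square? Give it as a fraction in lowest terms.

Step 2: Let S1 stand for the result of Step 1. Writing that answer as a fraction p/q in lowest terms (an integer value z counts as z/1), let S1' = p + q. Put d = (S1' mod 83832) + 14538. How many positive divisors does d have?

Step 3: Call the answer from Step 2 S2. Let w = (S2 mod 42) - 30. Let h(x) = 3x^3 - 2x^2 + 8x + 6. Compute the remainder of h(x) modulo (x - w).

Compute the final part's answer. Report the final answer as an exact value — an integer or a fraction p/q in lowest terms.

-54282

Step 1: total draws C(12,2) = 66; favorable C(7,2) = 21; P = 7/22; answer 7/22
Step 2: S1 = 7/22; threaded value p + q = 29; d = 14567; 14567 = 7 * 2081; number of divisors = (1+1) * (1+1) = 4; answer 4
Step 3: S2 = 4; w = -26; remainder = value at the root: 3*(-26)^3 - 2*(-26)^2 + 8*(-26)^1 + 6 = (-52728) + (-1352) + (-208) + (6) = -54282; answer -54282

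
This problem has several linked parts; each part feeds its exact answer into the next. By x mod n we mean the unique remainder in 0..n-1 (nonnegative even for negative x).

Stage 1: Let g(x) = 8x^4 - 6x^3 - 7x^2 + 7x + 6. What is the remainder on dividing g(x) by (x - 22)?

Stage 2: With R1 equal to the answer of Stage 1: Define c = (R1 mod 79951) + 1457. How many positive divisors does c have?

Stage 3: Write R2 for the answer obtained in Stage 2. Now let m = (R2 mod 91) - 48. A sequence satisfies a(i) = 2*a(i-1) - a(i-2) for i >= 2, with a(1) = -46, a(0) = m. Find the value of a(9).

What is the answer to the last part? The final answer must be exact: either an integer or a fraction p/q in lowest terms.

Stage 1: remainder = value at the root: 8*(22)^4 - 6*(22)^3 - 7*(22)^2 + 7*(22)^1 + 6 = (1874048) + (-63888) + (-3388) + (154) + (6) = 1806932; answer 1806932
Stage 2: R1 = 1806932; c = 49467; 49467 = 3 * 11 * 1499; number of divisors = (1+1) * (1+1) * (1+1) = 8; answer 8
Stage 3: R2 = 8; m = -40; a(2) = 2*(-46) - 1*(-40) = -52; iterating: a(2)=-52, a(3)=-58, a(4)=-64, a(5)=-70, a(6)=-76, a(7)=-82, a(8)=-88, a(9)=-94; answer -94

-94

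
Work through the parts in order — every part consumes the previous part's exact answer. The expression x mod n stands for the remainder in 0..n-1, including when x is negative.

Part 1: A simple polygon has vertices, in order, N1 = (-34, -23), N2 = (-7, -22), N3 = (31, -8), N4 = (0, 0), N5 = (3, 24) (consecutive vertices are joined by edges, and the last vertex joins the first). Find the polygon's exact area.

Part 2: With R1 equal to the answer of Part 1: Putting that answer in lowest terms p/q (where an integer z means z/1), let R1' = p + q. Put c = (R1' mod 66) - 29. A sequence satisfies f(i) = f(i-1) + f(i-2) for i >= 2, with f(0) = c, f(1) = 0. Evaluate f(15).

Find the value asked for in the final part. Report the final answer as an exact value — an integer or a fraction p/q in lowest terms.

6786

Part 1: cross terms: (-34*-22 - -7*-23)=587, (-7*-8 - 31*-22)=738, (31*0 - 0*-8)=0, (0*24 - 3*0)=0, (3*-23 - -34*24)=747; twice the area = |2072| = 2072; area = 1036; answer 1036
Part 2: R1 = 1036; threaded value p + q = 1037; c = 18; f(2) = 1*(0) + 1*(18) = 18; iterating: f(2)=18, f(3)=18, f(4)=36, f(5)=54, f(6)=90, f(7)=144, f(8)=234, f(9)=378, f(10)=612, f(11)=990, f(12)=1602, f(13)=2592, f(14)=4194, f(15)=6786; answer 6786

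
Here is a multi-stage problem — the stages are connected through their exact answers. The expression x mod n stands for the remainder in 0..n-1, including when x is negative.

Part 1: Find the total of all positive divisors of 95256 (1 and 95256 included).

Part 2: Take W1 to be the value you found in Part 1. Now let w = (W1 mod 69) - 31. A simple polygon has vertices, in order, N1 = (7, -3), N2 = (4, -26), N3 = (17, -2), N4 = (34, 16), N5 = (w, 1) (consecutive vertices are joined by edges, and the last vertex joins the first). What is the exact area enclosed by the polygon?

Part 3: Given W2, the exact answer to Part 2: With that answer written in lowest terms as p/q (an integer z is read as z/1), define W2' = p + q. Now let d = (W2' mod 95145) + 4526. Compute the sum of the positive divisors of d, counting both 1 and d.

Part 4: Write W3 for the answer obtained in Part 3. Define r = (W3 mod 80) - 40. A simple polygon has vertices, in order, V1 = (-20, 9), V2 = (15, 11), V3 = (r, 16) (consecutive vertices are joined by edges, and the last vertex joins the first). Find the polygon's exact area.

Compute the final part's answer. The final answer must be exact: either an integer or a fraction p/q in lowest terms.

Part 1: 95256 = 2^3 * 3^5 * 7^2; sigma = (1 + 2 + 4 + 8) * (1 + 3 + 9 + 27 + 81 + 243) * (1 + 7 + 49) = 15 * 364 * 57 = 311220; answer 311220
Part 2: W1 = 311220; w = -1; cross terms: (7*-26 - 4*-3)=-170, (4*-2 - 17*-26)=434, (17*16 - 34*-2)=340, (34*1 - -1*16)=50, (-1*-3 - 7*1)=-4; twice the area = |650| = 650; area = 325; answer 325
Part 3: W2 = 325; threaded value p + q = 326; d = 4852; 4852 = 2^2 * 1213; sigma = (1 + 2 + 4) * (1 + 1213) = 7 * 1214 = 8498; answer 8498
Part 4: W3 = 8498; r = -22; cross terms: (-20*11 - 15*9)=-355, (15*16 - -22*11)=482, (-22*9 - -20*16)=122; twice the area = |249| = 249; area = 249/2; answer 249/2

249/2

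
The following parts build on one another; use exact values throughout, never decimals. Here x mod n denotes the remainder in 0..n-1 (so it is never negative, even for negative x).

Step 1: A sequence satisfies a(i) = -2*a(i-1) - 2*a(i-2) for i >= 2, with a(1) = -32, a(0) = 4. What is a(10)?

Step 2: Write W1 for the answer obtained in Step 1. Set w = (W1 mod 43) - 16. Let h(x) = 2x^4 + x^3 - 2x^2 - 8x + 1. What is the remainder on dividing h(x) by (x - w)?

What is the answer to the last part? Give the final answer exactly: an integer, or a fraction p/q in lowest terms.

Step 1: a(2) = -2*(-32) - 2*(4) = 56; iterating: a(2)=56, a(3)=-48, a(4)=-16, a(5)=128, a(6)=-224, a(7)=192, a(8)=64, a(9)=-512, a(10)=896; answer 896
Step 2: W1 = 896; w = 20; remainder = value at the root: 2*(20)^4 + 1*(20)^3 - 2*(20)^2 - 8*(20)^1 + 1 = (320000) + (8000) + (-800) + (-160) + (1) = 327041; answer 327041

327041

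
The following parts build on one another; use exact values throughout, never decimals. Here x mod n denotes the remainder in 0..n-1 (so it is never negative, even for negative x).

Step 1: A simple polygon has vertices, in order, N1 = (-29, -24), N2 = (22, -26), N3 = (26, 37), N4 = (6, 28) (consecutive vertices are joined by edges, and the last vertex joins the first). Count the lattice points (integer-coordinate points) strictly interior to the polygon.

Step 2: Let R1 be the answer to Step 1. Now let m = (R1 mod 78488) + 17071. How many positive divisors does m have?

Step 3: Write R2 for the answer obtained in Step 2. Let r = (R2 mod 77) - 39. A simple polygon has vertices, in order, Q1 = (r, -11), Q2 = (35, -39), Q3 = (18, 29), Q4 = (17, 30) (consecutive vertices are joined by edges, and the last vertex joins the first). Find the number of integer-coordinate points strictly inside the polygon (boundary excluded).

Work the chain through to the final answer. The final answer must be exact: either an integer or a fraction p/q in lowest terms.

2173

Step 1: cross terms: (-29*-26 - 22*-24)=1282, (22*37 - 26*-26)=1490, (26*28 - 6*37)=506, (6*-24 - -29*28)=668; twice the area = |3946| = 3946; area = 1973; boundary points = 1 + 1 + 1 + 1 = 4; strictly interior points = area - boundary/2 + 1 = 1972; answer 1972
Step 2: R1 = 1972; m = 19043; 19043 = 137 * 139; number of divisors = (1+1) * (1+1) = 4; answer 4
Step 3: R2 = 4; r = -35; cross terms: (-35*-39 - 35*-11)=1750, (35*29 - 18*-39)=1717, (18*30 - 17*29)=47, (17*-11 - -35*30)=863; twice the area = |4377| = 4377; area = 4377/2; boundary points = 14 + 17 + 1 + 1 = 33; strictly interior points = area - boundary/2 + 1 = 2173; answer 2173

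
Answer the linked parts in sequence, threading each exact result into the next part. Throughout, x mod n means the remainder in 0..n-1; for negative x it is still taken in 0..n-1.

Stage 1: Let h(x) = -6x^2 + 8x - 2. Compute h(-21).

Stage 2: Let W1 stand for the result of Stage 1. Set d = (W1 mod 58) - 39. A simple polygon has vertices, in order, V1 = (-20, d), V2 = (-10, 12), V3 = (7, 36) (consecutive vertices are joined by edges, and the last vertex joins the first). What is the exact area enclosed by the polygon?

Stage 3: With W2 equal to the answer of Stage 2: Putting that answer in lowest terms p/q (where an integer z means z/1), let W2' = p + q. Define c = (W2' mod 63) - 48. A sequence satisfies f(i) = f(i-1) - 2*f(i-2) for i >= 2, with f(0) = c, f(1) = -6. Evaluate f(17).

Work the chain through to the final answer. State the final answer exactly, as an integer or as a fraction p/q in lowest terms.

Stage 1: -6*(-21)^2 + 8*(-21)^1 - 2 = (-2646) + (-168) + (-2) = -2816; answer -2816
Stage 2: W1 = -2816; d = -13; cross terms: (-20*12 - -10*-13)=-370, (-10*36 - 7*12)=-444, (7*-13 - -20*36)=629; twice the area = |-185| = 185; area = 185/2; answer 185/2
Stage 3: W2 = 185/2; threaded value p + q = 187; c = 13; f(2) = 1*(-6) - 2*(13) = -32; iterating: f(2)=-32, f(3)=-20, f(4)=44, f(5)=84, f(6)=-4, f(7)=-172, f(8)=-164, f(9)=180, f(10)=508, f(11)=148, f(12)=-868, f(13)=-1164, f(14)=572, f(15)=2900, f(16)=1756, f(17)=-4044; answer -4044

-4044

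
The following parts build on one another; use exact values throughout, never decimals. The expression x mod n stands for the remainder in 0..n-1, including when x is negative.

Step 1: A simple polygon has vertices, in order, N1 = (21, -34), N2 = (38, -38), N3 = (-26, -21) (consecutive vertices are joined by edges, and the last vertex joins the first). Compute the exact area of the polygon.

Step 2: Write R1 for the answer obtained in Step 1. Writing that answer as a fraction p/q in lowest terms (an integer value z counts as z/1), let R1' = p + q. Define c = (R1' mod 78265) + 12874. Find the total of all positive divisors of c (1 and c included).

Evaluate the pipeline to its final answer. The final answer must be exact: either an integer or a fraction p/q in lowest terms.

Step 1: cross terms: (21*-38 - 38*-34)=494, (38*-21 - -26*-38)=-1786, (-26*-34 - 21*-21)=1325; twice the area = |33| = 33; area = 33/2; answer 33/2
Step 2: R1 = 33/2; threaded value p + q = 35; c = 12909; 12909 = 3 * 13 * 331; sigma = (1 + 3) * (1 + 13) * (1 + 331) = 4 * 14 * 332 = 18592; answer 18592

18592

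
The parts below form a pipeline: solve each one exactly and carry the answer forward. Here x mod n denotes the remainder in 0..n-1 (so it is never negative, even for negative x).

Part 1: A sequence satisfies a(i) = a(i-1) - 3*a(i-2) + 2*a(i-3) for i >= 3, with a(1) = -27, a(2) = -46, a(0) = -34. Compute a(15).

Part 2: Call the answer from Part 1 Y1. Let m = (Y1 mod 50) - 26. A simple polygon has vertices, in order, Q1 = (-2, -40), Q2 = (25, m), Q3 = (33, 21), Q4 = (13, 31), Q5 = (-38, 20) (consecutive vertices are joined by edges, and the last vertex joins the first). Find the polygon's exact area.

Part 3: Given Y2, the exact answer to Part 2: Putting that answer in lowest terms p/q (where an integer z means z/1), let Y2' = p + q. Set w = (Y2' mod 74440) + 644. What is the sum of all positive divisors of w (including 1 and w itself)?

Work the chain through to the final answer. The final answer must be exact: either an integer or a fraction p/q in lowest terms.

Part 1: a(3) = 1*(-46) - 3*(-27) + 2*(-34) = -33; iterating: a(3)=-33, a(4)=51, a(5)=58, a(6)=-161, a(7)=-233, a(8)=366, a(9)=743, a(10)=-821, a(11)=-2318, a(12)=1631, a(13)=6943, a(14)=-2586, a(15)=-20153; answer -20153
Part 2: Y1 = -20153; m = 21; cross terms: (-2*21 - 25*-40)=958, (25*21 - 33*21)=-168, (33*31 - 13*21)=750, (13*20 - -38*31)=1438, (-38*-40 - -2*20)=1560; twice the area = |4538| = 4538; area = 2269; answer 2269
Part 3: Y2 = 2269; threaded value p + q = 2270; w = 2914; 2914 = 2 * 31 * 47; sigma = (1 + 2) * (1 + 31) * (1 + 47) = 3 * 32 * 48 = 4608; answer 4608

4608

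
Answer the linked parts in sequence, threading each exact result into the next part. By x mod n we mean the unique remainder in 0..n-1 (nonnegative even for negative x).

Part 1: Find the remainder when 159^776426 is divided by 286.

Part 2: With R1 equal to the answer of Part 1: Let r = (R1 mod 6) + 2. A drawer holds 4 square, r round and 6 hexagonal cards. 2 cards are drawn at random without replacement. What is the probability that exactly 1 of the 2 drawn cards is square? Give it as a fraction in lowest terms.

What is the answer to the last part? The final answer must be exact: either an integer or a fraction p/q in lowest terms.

13/34

Part 1: squarings mod 286: 159^1=159, 159^2=113, 159^4=185, 159^8=191, 159^16=159, 159^32=113, 159^64=185, 159^128=191, 159^256=159, 159^512=113, 159^1024=185, 159^2048=191, 159^4096=159, 159^8192=113, 159^16384=185, 159^32768=191, 159^65536=159, 159^131072=113, 159^262144=185, 159^524288=191; 159^776426 = 159^2 * 159^8 * 159^32 * 159^64 * 159^128 * 159^2048 * 159^4096 * 159^16384 * 159^32768 * 159^65536 * 159^131072 * 159^524288 = 269 (mod 286); answer 269
Part 2: R1 = 269; r = 7; total draws C(17,2) = 136; favorable C(4,1)*C(13,1) = 52; P = 13/34; answer 13/34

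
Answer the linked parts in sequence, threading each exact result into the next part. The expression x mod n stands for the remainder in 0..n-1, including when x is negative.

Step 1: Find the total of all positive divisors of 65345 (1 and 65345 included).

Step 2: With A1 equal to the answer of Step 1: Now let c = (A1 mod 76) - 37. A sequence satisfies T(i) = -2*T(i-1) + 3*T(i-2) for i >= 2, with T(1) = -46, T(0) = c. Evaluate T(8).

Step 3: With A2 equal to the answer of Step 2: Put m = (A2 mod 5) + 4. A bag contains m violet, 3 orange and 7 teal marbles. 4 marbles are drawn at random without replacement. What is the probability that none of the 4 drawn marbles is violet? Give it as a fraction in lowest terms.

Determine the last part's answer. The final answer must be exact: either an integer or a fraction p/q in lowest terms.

Step 1: 65345 = 5 * 7 * 1867; sigma = (1 + 5) * (1 + 7) * (1 + 1867) = 6 * 8 * 1868 = 89664; answer 89664
Step 2: A1 = 89664; c = 23; T(2) = -2*(-46) + 3*(23) = 161; iterating: T(2)=161, T(3)=-460, T(4)=1403, T(5)=-4186, T(6)=12581, T(7)=-37720, T(8)=113183; answer 113183
Step 3: A2 = 113183; m = 7; total draws C(17,4) = 2380; favorable C(10,4) = 210; P = 3/34; answer 3/34

3/34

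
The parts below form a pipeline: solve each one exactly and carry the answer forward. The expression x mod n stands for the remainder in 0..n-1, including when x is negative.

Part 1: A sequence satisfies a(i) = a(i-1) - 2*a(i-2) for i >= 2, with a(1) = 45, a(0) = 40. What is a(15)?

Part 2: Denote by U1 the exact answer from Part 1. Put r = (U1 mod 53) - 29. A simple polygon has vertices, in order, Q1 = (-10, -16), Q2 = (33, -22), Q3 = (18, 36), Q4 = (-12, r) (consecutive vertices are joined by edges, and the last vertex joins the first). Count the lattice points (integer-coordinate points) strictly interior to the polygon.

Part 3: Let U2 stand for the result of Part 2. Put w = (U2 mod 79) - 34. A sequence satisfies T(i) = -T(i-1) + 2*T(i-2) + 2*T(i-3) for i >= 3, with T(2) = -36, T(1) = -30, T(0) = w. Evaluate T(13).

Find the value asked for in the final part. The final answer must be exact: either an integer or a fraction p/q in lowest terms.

-3936

Part 1: a(2) = 1*(45) - 2*(40) = -35; iterating: a(2)=-35, a(3)=-125, a(4)=-55, a(5)=195, a(6)=305, a(7)=-85, a(8)=-695, a(9)=-525, a(10)=865, a(11)=1915, a(12)=185, a(13)=-3645, a(14)=-4015, a(15)=3275; answer 3275
Part 2: U1 = 3275; r = 13; cross terms: (-10*-22 - 33*-16)=748, (33*36 - 18*-22)=1584, (18*13 - -12*36)=666, (-12*-16 - -10*13)=322; twice the area = |3320| = 3320; area = 1660; boundary points = 1 + 1 + 1 + 1 = 4; strictly interior points = area - boundary/2 + 1 = 1659; answer 1659
Part 3: U2 = 1659; w = -34; T(3) = -1*(-36) + 2*(-30) + 2*(-34) = -92; iterating: T(3)=-92, T(4)=-40, T(5)=-216, T(6)=-48, T(7)=-464, T(8)=-64, T(9)=-960, T(10)=-96, T(11)=-1952, T(12)=-160, T(13)=-3936; answer -3936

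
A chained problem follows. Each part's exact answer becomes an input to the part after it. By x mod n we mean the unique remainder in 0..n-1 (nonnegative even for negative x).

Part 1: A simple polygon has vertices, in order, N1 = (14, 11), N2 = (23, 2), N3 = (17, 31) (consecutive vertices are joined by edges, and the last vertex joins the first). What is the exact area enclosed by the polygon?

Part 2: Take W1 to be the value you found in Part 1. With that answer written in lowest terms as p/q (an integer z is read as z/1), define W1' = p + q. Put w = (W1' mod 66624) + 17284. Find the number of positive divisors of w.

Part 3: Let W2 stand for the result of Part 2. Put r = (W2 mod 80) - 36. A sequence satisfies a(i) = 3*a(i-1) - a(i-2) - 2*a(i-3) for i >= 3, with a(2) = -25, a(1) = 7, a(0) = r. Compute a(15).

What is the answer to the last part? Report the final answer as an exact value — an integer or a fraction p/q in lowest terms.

-377322

Part 1: cross terms: (14*2 - 23*11)=-225, (23*31 - 17*2)=679, (17*11 - 14*31)=-247; twice the area = |207| = 207; area = 207/2; answer 207/2
Part 2: W1 = 207/2; threaded value p + q = 209; w = 17493; 17493 = 3 * 7^3 * 17; number of divisors = (1+1) * (3+1) * (1+1) = 16; answer 16
Part 3: W2 = 16; r = -20; a(3) = 3*(-25) - 1*(7) - 2*(-20) = -42; iterating: a(3)=-42, a(4)=-115, a(5)=-253, a(6)=-560, a(7)=-1197, a(8)=-2525, a(9)=-5258, a(10)=-10855, a(11)=-22257, a(12)=-45400, a(13)=-92233, a(14)=-186785, a(15)=-377322; answer -377322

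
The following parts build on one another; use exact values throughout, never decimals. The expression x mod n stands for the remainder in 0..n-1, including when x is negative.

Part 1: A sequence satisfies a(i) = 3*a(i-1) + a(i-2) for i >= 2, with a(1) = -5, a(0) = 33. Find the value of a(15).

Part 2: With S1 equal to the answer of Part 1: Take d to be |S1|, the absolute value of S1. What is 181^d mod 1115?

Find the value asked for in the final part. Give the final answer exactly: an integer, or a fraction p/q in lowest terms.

301

Part 1: a(2) = 3*(-5) + 1*(33) = 18; iterating: a(2)=18, a(3)=49, a(4)=165, a(5)=544, a(6)=1797, a(7)=5935, a(8)=19602, a(9)=64741, a(10)=213825, a(11)=706216, a(12)=2332473, a(13)=7703635, a(14)=25443378, a(15)=84033769; answer 84033769
Part 2: S1 = 84033769; d = 84033769; squarings mod 1115: 181^1=181, 181^2=426, 181^4=846, 181^8=1001, 181^16=731, 181^32=276, 181^64=356, 181^128=741, 181^256=501, 181^512=126, 181^1024=266, 181^2048=511, 181^4096=211, 181^8192=1036, 181^16384=666, 181^32768=901, 181^65536=81, 181^131072=986, 181^262144=1031, 181^524288=366, 181^1048576=156, 181^2097152=921, 181^4194304=841, 181^8388608=371, 181^16777216=496, 181^33554432=716, 181^67108864=871; 181^84033769 = 181^1 * 181^8 * 181^32 * 181^64 * 181^128 * 181^16384 * 181^131072 * 181^16777216 * 181^67108864 = 301 (mod 1115); answer 301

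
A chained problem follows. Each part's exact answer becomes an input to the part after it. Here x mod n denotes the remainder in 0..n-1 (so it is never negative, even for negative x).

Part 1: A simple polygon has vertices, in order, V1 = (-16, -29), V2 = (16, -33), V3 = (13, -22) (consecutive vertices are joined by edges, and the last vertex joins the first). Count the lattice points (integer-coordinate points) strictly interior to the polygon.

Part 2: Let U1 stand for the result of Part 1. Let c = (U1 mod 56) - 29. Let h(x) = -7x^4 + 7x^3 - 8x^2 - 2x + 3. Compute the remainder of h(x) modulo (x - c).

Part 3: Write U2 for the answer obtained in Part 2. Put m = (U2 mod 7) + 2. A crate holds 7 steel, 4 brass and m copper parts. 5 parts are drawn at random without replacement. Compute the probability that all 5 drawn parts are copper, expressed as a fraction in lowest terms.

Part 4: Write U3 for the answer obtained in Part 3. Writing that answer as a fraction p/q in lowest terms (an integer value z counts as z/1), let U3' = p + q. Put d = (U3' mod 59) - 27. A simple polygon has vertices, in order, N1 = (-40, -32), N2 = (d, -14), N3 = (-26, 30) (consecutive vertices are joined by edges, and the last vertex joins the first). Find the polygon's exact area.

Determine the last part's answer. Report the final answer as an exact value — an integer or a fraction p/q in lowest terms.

1176

Part 1: cross terms: (-16*-33 - 16*-29)=992, (16*-22 - 13*-33)=77, (13*-29 - -16*-22)=-729; twice the area = |340| = 340; area = 170; boundary points = 4 + 1 + 1 = 6; strictly interior points = area - boundary/2 + 1 = 168; answer 168
Part 2: U1 = 168; c = -29; remainder = value at the root: -7*(-29)^4 + 7*(-29)^3 - 8*(-29)^2 - 2*(-29)^1 + 3 = (-4950967) + (-170723) + (-6728) + (58) + (3) = -5128357; answer -5128357
Part 3: U2 = -5128357; m = 6; total draws C(17,5) = 6188; favorable C(6,5) = 6; P = 3/3094; answer 3/3094
Part 4: U3 = 3/3094; threaded value p + q = 3097; d = 2; cross terms: (-40*-14 - 2*-32)=624, (2*30 - -26*-14)=-304, (-26*-32 - -40*30)=2032; twice the area = |2352| = 2352; area = 1176; answer 1176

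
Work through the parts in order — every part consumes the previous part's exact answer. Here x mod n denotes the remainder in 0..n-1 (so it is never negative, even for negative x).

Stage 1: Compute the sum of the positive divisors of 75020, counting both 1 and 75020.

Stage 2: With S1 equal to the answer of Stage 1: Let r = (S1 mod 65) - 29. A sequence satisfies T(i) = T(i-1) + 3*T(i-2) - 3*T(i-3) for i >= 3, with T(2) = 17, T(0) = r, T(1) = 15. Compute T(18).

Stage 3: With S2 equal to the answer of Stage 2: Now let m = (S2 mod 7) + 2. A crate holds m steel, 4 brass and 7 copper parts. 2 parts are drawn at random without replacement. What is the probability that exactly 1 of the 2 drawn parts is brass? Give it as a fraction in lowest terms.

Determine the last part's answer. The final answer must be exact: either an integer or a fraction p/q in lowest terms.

20/57

Stage 1: 75020 = 2^2 * 5 * 11^2 * 31; sigma = (1 + 2 + 4) * (1 + 5) * (1 + 11 + 121) * (1 + 31) = 7 * 6 * 133 * 32 = 178752; answer 178752
Stage 2: S1 = 178752; r = -27; T(3) = 1*(17) + 3*(15) - 3*(-27) = 143; iterating: T(3)=143, T(4)=149, T(5)=527, T(6)=545, T(7)=1679, T(8)=1733, T(9)=5135, T(10)=5297, T(11)=15503, T(12)=15989, T(13)=46607, T(14)=48065, T(15)=139919, T(16)=144293, T(17)=419855, T(18)=432977; answer 432977
Stage 3: S2 = 432977; m = 8; total draws C(19,2) = 171; favorable C(4,1)*C(15,1) = 60; P = 20/57; answer 20/57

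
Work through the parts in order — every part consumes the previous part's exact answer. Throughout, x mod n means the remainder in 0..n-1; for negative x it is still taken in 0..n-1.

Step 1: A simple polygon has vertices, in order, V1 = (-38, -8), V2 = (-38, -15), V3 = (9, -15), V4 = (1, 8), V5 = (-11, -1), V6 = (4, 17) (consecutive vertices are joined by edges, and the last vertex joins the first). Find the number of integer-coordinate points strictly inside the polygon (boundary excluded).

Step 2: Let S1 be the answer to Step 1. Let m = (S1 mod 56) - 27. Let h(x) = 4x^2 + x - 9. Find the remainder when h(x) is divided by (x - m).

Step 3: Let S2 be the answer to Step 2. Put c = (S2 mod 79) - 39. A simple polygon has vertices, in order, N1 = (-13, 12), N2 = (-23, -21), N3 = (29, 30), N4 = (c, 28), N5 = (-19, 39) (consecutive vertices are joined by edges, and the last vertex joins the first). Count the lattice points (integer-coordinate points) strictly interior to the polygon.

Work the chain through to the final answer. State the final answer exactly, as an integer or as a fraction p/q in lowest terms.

1002

Step 1: cross terms: (-38*-15 - -38*-8)=266, (-38*-15 - 9*-15)=705, (9*8 - 1*-15)=87, (1*-1 - -11*8)=87, (-11*17 - 4*-1)=-183, (4*-8 - -38*17)=614; twice the area = |1576| = 1576; area = 788; boundary points = 7 + 47 + 1 + 3 + 3 + 1 = 62; strictly interior points = area - boundary/2 + 1 = 758; answer 758
Step 2: S1 = 758; m = 3; remainder = value at the root: 4*(3)^2 + 1*(3)^1 - 9 = (36) + (3) + (-9) = 30; answer 30
Step 3: S2 = 30; c = -9; cross terms: (-13*-21 - -23*12)=549, (-23*30 - 29*-21)=-81, (29*28 - -9*30)=1082, (-9*39 - -19*28)=181, (-19*12 - -13*39)=279; twice the area = |2010| = 2010; area = 1005; boundary points = 1 + 1 + 2 + 1 + 3 = 8; strictly interior points = area - boundary/2 + 1 = 1002; answer 1002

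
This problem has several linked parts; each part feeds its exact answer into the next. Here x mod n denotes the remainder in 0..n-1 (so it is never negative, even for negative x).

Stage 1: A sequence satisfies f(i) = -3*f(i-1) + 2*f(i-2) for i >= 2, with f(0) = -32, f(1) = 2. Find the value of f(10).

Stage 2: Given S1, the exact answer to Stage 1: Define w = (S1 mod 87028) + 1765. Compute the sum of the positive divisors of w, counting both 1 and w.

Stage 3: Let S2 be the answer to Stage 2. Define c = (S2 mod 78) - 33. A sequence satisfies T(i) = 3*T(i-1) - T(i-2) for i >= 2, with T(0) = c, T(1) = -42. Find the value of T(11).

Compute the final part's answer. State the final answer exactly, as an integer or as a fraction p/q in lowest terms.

-534147

Stage 1: f(2) = -3*(2) + 2*(-32) = -70; iterating: f(2)=-70, f(3)=214, f(4)=-782, f(5)=2774, f(6)=-9886, f(7)=35206, f(8)=-125390, f(9)=446582, f(10)=-1590526; answer -1590526
Stage 2: S1 = -1590526; w = 64771; 64771 = 7 * 19 * 487; sigma = (1 + 7) * (1 + 19) * (1 + 487) = 8 * 20 * 488 = 78080; answer 78080
Stage 3: S2 = 78080; c = -31; T(2) = 3*(-42) - 1*(-31) = -95; iterating: T(2)=-95, T(3)=-243, T(4)=-634, T(5)=-1659, T(6)=-4343, T(7)=-11370, T(8)=-29767, T(9)=-77931, T(10)=-204026, T(11)=-534147; answer -534147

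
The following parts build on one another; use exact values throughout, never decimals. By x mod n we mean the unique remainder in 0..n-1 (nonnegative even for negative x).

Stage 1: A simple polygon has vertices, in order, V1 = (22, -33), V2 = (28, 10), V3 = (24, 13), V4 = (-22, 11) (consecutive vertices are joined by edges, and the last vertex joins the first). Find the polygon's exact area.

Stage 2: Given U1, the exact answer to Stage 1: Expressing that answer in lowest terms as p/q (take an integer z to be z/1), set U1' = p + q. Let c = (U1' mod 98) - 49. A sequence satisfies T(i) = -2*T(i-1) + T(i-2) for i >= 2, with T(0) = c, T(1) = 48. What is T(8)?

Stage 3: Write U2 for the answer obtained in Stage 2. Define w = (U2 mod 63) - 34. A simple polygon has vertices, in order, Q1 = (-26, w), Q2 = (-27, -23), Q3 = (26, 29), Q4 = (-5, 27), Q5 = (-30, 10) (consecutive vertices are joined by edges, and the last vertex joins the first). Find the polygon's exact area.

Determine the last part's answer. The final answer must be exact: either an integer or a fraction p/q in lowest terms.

2343/2

Stage 1: cross terms: (22*10 - 28*-33)=1144, (28*13 - 24*10)=124, (24*11 - -22*13)=550, (-22*-33 - 22*11)=484; twice the area = |2302| = 2302; area = 1151; answer 1151
Stage 2: U1 = 1151; threaded value p + q = 1152; c = 25; T(2) = -2*(48) + 1*(25) = -71; iterating: T(2)=-71, T(3)=190, T(4)=-451, T(5)=1092, T(6)=-2635, T(7)=6362, T(8)=-15359; answer -15359
Stage 3: U2 = -15359; w = -21; cross terms: (-26*-23 - -27*-21)=31, (-27*29 - 26*-23)=-185, (26*27 - -5*29)=847, (-5*10 - -30*27)=760, (-30*-21 - -26*10)=890; twice the area = |2343| = 2343; area = 2343/2; answer 2343/2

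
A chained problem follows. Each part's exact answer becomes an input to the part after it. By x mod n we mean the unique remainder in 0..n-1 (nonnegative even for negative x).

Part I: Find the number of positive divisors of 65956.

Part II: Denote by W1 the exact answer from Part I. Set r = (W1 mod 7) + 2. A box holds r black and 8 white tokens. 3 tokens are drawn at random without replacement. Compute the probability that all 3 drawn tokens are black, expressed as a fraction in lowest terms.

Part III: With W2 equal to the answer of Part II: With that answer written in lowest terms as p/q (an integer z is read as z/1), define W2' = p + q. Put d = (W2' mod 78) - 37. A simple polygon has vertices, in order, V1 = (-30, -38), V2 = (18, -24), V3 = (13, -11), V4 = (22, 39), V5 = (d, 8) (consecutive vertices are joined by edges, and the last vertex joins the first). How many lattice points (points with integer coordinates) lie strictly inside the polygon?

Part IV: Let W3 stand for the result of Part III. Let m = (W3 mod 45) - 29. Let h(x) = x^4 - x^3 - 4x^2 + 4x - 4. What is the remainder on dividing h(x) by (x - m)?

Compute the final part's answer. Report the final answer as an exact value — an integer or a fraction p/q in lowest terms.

Part I: 65956 = 2^2 * 11 * 1499; number of divisors = (2+1) * (1+1) * (1+1) = 12; answer 12
Part II: W1 = 12; r = 7; total draws C(15,3) = 455; favorable C(7,3) = 35; P = 1/13; answer 1/13
Part III: W2 = 1/13; threaded value p + q = 14; d = -23; cross terms: (-30*-24 - 18*-38)=1404, (18*-11 - 13*-24)=114, (13*39 - 22*-11)=749, (22*8 - -23*39)=1073, (-23*-38 - -30*8)=1114; twice the area = |4454| = 4454; area = 2227; boundary points = 2 + 1 + 1 + 1 + 1 = 6; strictly interior points = area - boundary/2 + 1 = 2225; answer 2225
Part IV: W3 = 2225; m = -9; remainder = value at the root: 1*(-9)^4 - 1*(-9)^3 - 4*(-9)^2 + 4*(-9)^1 - 4 = (6561) + (729) + (-324) + (-36) + (-4) = 6926; answer 6926

6926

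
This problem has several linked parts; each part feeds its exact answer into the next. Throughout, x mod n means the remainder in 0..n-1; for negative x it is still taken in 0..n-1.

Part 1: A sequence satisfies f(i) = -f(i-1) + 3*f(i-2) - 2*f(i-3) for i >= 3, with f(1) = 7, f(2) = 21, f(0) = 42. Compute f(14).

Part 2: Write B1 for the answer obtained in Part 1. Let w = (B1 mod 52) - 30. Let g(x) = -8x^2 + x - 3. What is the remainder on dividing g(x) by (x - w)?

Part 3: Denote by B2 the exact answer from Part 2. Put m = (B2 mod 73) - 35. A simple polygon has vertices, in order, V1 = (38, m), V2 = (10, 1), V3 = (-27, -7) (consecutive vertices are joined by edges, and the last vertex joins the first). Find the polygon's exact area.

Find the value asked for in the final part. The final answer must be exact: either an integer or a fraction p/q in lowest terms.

Part 1: f(3) = -1*(21) + 3*(7) - 2*(42) = -84; iterating: f(3)=-84, f(4)=133, f(5)=-427, f(6)=994, f(7)=-2541, f(8)=6377, f(9)=-15988, f(10)=40201, f(11)=-100919, f(12)=253498, f(13)=-636657, f(14)=1598989; answer 1598989
Part 2: B1 = 1598989; w = 11; remainder = value at the root: -8*(11)^2 + 1*(11)^1 - 3 = (-968) + (11) + (-3) = -960; answer -960
Part 3: B2 = -960; m = 27; cross terms: (38*1 - 10*27)=-232, (10*-7 - -27*1)=-43, (-27*27 - 38*-7)=-463; twice the area = |-738| = 738; area = 369; answer 369

369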